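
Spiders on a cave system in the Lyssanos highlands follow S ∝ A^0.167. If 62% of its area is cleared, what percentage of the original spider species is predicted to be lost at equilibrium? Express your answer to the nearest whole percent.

15%

S_new/S_old = (A_new/A_old)^z = 0.38^0.167
= exp(0.167 × ln 0.38) = exp(0.167 × -0.9676) = exp(-0.1616) ≈ 0.8508
Fraction lost = 1 − 0.8508 = 0.1492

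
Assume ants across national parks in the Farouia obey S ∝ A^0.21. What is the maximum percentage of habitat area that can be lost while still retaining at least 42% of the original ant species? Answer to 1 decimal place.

98.4%

Need (A_new/A_old)^0.21 = 0.42, so A_new/A_old = 0.42^(1/0.21) = 0.42^4.762
ln(A_new/A_old) = ln 0.42 / 0.21 = -0.8675 / 0.21 = -4.1310
A_new/A_old = e^-4.1310 ≈ 0.01607
Fraction that can be lost = 1 − 0.01607 = 0.9839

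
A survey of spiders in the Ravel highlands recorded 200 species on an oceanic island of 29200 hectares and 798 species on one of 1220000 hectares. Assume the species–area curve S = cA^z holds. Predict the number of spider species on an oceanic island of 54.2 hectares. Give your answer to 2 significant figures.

19

z = ln(798/200) / ln(1220000/29200) = 1.3838 / 3.7324 = 0.3707
c = 200 / 29200^0.3707 = 200 / 45.24 = 4.421
S₃ = 4.421 × 54.2^0.3707 = 4.421 × 4.394 ≈ 19.43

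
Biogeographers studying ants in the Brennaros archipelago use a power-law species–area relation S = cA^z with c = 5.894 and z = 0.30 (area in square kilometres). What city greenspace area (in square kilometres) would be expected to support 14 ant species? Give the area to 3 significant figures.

17.9 square kilometres

14 = 5.894 × A^0.3  ⇒  A^0.3 = 14/5.894 = 2.375
ln A = ln(2.375) / 0.3 = 0.8651 / 0.3 = 2.8837
A = e^2.8837 ≈ 17.88 square kilometres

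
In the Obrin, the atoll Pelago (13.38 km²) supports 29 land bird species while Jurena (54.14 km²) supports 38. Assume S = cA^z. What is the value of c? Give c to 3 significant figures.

z = ln(S₂/S₁) / ln(A₂/A₁) = ln(38/29) / ln(54.14/13.38) = 0.2703 / 1.3978 = 0.1934
c = S₁ / A₁^z = 29 / 13.38^0.1934 = 29 / 1.651 = 17.56

17.6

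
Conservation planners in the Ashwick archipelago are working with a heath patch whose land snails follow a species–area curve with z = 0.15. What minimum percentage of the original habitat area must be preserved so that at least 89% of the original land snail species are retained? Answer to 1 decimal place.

46.0%

Need (A_new/A_old)^0.15 = 0.89, so A_new/A_old = 0.89^(1/0.15) = 0.89^6.667
ln(A_new/A_old) = ln 0.89 / 0.15 = -0.1165 / 0.15 = -0.7769
A_new/A_old = e^-0.7769 ≈ 0.4598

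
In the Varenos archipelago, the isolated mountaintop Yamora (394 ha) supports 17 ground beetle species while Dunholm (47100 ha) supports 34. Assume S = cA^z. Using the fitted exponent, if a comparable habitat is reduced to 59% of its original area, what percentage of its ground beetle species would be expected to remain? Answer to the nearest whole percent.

z = ln(34/17) / ln(47100/394) = 0.6931 / 4.7837 = 0.1449
S_new/S_old = (A_new/A_old)^z = 0.59^0.1449 = exp(0.1449 × -0.5276) = 0.9264

93%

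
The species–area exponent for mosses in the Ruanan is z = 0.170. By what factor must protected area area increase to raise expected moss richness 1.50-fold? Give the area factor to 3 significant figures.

10.9

(A₂/A₁)^0.17 = 1.5, so A₂/A₁ = 1.5^(1/0.17) = 1.5^5.882
ln(A₂/A₁) = ln 1.5 / 0.17 = 0.4055 / 0.17 = 2.3851
A₂/A₁ = e^2.3851 ≈ 10.86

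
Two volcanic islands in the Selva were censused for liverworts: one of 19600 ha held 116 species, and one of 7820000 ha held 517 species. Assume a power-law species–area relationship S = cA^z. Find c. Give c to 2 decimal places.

z = ln(S₂/S₁) / ln(A₂/A₁) = ln(517/116) / ln(7820000/19600) = 1.4945 / 5.9889 = 0.2495
c = S₁ / A₁^z = 116 / 19600^0.2495 = 116 / 11.78 = 9.849

9.85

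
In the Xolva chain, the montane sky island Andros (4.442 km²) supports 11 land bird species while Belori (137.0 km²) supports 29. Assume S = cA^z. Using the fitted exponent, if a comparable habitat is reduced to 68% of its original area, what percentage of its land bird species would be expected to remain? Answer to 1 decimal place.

z = ln(29/11) / ln(137/4.442) = 0.9694 / 3.4289 = 0.2827
S_new/S_old = (A_new/A_old)^z = 0.68^0.2827 = exp(0.2827 × -0.3857) = 0.8967

89.7%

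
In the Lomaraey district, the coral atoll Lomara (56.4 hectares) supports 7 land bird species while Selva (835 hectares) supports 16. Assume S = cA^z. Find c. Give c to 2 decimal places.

2.03

z = ln(S₂/S₁) / ln(A₂/A₁) = ln(16/7) / ln(835/56.4) = 0.8267 / 2.6950 = 0.3067
c = S₁ / A₁^z = 7 / 56.4^0.3067 = 7 / 3.445 = 2.032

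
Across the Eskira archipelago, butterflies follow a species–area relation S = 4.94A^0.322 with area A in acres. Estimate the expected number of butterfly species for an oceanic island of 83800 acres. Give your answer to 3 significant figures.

S = 4.94 × 83800^0.322
ln S = ln 4.94 + 0.322 × ln 83800 = 1.5974 + 0.322 × 11.3362 = 5.2476
S = e^5.2476 ≈ 190.1

190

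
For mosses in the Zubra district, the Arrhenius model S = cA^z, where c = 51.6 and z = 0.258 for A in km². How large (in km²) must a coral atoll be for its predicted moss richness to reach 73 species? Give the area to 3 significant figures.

3.84 km²

73 = 51.6 × A^0.258  ⇒  A^0.258 = 73/51.6 = 1.415
ln A = ln(1.415) / 0.258 = 0.3469 / 0.258 = 1.3447
A = e^1.3447 ≈ 3.837 km²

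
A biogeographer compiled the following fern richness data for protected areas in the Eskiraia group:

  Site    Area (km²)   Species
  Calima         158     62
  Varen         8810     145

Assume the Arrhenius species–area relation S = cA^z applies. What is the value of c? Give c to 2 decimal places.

21.27

z = ln(S₂/S₁) / ln(A₂/A₁) = ln(145/62) / ln(8810/158) = 0.8496 / 4.0210 = 0.2113
c = S₁ / A₁^z = 62 / 158^0.2113 = 62 / 2.914 = 21.27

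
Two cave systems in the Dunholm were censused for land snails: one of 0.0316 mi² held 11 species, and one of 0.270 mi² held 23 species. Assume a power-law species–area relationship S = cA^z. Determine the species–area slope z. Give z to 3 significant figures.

Taking logs: ln S = ln c + z ln A, so z = (ln S₂ − ln S₁)/(ln A₂ − ln A₁).
z = ln(23/11) / ln(0.27/0.0316) = ln(2.091) / ln(8.544) = 0.7376 / 2.1453 = 0.3438

0.344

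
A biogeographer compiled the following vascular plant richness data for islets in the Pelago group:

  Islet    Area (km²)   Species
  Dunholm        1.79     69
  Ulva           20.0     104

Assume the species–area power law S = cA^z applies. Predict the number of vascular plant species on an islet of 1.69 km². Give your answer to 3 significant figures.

68.3

z = ln(104/69) / ln(20/1.79) = 0.4103 / 2.4135 = 0.1700
c = 69 / 1.79^0.1700 = 69 / 1.104 = 62.5
S₃ = 62.5 × 1.69^0.1700 = 62.5 × 1.093 ≈ 68.33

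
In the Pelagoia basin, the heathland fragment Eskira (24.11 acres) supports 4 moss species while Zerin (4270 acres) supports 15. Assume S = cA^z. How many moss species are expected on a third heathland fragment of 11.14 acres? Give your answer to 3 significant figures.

z = ln(15/4) / ln(4270/24.11) = 1.3218 / 5.1767 = 0.2553
c = 4 / 24.11^0.2553 = 4 / 2.254 = 1.775
S₃ = 1.775 × 11.14^0.2553 = 1.775 × 1.851 ≈ 3.284

3.28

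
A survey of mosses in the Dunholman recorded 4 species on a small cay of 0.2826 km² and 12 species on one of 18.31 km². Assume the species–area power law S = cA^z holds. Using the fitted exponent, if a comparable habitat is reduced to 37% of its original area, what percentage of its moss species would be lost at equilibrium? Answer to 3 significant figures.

z = ln(12/4) / ln(18.31/0.2826) = 1.0986 / 4.1712 = 0.2634
S_new/S_old = (A_new/A_old)^z = 0.37^0.2634 = exp(0.2634 × -0.9943) = 0.7696
Fraction lost = 1 − 0.7696 = 0.2304

23.0%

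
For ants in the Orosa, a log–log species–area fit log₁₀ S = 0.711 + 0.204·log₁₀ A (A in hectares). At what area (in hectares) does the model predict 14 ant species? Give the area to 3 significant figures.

14 = 5.14 × A^0.204  ⇒  A^0.204 = 14/5.14 = 2.724
ln A = ln(2.724) / 0.204 = 1.0019 / 0.204 = 4.9114
A = e^4.9114 ≈ 135.8 hectares

136 hectares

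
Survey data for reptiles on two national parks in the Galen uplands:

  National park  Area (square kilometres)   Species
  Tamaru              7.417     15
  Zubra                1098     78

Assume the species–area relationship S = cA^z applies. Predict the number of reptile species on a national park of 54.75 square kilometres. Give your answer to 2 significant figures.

z = ln(78/15) / ln(1098/7.417) = 1.6487 / 4.9975 = 0.3299
c = 15 / 7.417^0.3299 = 15 / 1.937 = 7.745
S₃ = 7.745 × 54.75^0.3299 = 7.745 × 3.745 ≈ 29.01

29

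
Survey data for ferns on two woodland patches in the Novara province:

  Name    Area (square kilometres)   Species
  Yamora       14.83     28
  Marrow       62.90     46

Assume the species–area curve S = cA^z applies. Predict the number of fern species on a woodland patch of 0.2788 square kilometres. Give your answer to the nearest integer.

z = ln(46/28) / ln(62.9/14.83) = 0.4964 / 1.4449 = 0.3436
c = 28 / 14.83^0.3436 = 28 / 2.526 = 11.09
S₃ = 11.09 × 0.2788^0.3436 = 11.09 × 0.6448 ≈ 7.148

7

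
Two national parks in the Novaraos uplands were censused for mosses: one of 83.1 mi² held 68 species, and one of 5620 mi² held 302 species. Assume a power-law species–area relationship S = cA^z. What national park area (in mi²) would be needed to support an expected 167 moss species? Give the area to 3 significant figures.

z = ln(302/68) / ln(5620/83.1) = 1.4909 / 4.2140 = 0.3538
c = 68 / 83.1^0.3538 = 68 / 4.777 = 14.24
A = (167/14.24)^(1/0.3538) ⇒ ln A = ln(11.73)/0.3538 = 6.9596
A = e^6.9596 ≈ 1053 mi²

1050 mi²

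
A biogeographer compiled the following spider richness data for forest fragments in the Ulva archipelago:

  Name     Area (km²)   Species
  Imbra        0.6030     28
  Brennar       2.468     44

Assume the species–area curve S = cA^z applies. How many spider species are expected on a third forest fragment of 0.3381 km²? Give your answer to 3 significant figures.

23.3

z = ln(44/28) / ln(2.468/0.603) = 0.4520 / 1.4092 = 0.3207
c = 28 / 0.603^0.3207 = 28 / 0.8502 = 32.93
S₃ = 32.93 × 0.3381^0.3207 = 32.93 × 0.7062 ≈ 23.26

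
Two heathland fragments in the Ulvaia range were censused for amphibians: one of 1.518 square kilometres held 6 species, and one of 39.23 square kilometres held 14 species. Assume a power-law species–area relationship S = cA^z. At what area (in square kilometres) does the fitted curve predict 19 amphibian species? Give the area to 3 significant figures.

127 square kilometres

z = ln(14/6) / ln(39.23/1.518) = 0.8473 / 3.2520 = 0.2605
c = 6 / 1.518^0.2605 = 6 / 1.115 = 5.382
A = (19/5.382)^(1/0.2605) ⇒ ln A = ln(3.53)/0.2605 = 4.8415
A = e^4.8415 ≈ 126.7 square kilometres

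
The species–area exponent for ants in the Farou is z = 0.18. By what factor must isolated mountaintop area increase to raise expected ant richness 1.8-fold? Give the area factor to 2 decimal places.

26.19

(A₂/A₁)^0.18 = 1.8, so A₂/A₁ = 1.8^(1/0.18) = 1.8^5.556
ln(A₂/A₁) = ln 1.8 / 0.18 = 0.5878 / 0.18 = 3.2655
A₂/A₁ = e^3.2655 ≈ 26.19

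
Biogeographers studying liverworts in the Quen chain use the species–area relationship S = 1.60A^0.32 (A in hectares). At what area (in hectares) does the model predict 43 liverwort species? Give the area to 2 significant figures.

43 = 1.6 × A^0.32  ⇒  A^0.32 = 43/1.6 = 26.88
ln A = ln(26.88) / 0.32 = 3.2912 / 0.32 = 10.2850
A = e^10.2850 ≈ 29290 hectares

29000 hectares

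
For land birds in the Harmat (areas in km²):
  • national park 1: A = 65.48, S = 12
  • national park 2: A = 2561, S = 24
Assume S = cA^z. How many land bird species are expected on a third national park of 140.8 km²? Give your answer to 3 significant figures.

13.9

z = ln(24/12) / ln(2561/65.48) = 0.6931 / 3.6664 = 0.1891
c = 12 / 65.48^0.1891 = 12 / 2.205 = 5.443
S₃ = 5.443 × 140.8^0.1891 = 5.443 × 2.548 ≈ 13.87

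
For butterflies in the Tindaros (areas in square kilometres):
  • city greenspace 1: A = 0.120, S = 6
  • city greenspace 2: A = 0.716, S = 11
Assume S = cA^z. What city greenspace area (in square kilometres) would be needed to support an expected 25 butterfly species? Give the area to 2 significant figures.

z = ln(11/6) / ln(0.716/0.12) = 0.6061 / 1.7862 = 0.3393
c = 6 / 0.12^0.3393 = 6 / 0.487 = 12.32
A = (25/12.32)^(1/0.3393) ⇒ ln A = ln(2.029)/0.3393 = 2.0852
A = e^2.0852 ≈ 8.046 square kilometres

8.0 square kilometres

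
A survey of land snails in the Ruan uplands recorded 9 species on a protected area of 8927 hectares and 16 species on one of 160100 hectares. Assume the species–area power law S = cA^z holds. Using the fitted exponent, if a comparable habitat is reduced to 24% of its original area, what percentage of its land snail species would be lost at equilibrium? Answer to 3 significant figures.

z = ln(16/9) / ln(160100/8927) = 0.5754 / 2.8867 = 0.1993
S_new/S_old = (A_new/A_old)^z = 0.24^0.1993 = exp(0.1993 × -1.4271) = 0.7524
Fraction lost = 1 − 0.7524 = 0.2476

24.8%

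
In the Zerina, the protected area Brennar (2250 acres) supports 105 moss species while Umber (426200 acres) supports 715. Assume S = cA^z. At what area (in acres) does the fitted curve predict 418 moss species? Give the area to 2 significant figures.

98000 acres

z = ln(715/105) / ln(426200/2250) = 1.9183 / 5.2440 = 0.3658
c = 105 / 2250^0.3658 = 105 / 16.84 = 6.236
A = (418/6.236)^(1/0.3658) ⇒ ln A = ln(67.03)/0.3658 = 11.4952
A = e^11.4952 ≈ 98248 acres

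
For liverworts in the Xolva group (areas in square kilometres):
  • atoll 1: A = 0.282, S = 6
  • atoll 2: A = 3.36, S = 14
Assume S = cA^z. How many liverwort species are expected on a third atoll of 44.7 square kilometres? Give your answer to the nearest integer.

z = ln(14/6) / ln(3.36/0.282) = 0.8473 / 2.4778 = 0.3420
c = 6 / 0.282^0.3420 = 6 / 0.6486 = 9.25
S₃ = 9.25 × 44.7^0.3420 = 9.25 × 3.667 ≈ 33.92

34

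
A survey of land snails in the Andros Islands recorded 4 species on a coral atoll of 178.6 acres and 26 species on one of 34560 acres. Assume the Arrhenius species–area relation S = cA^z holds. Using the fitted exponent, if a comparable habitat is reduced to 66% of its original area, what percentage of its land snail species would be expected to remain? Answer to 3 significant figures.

z = ln(26/4) / ln(34560/178.6) = 1.8718 / 5.2653 = 0.3555
S_new/S_old = (A_new/A_old)^z = 0.66^0.3555 = exp(0.3555 × -0.4155) = 0.8627

86.3%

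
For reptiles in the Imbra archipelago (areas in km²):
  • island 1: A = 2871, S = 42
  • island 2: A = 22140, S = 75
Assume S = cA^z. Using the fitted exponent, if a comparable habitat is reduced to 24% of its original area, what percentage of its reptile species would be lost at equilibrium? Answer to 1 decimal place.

z = ln(75/42) / ln(22140/2871) = 0.5798 / 2.0427 = 0.2838
S_new/S_old = (A_new/A_old)^z = 0.24^0.2838 = exp(0.2838 × -1.4271) = 0.6669
Fraction lost = 1 − 0.6669 = 0.3331

33.3%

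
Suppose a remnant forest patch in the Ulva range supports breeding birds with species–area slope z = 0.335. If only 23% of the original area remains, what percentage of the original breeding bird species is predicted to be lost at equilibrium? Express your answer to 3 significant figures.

S_new/S_old = (A_new/A_old)^z = 0.23^0.335
= exp(0.335 × ln 0.23) = exp(0.335 × -1.4697) = exp(-0.4923) ≈ 0.6112
Fraction lost = 1 − 0.6112 = 0.3888

38.9%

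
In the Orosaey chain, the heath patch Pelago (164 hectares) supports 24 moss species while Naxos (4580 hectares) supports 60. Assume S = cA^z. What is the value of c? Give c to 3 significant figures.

z = ln(S₂/S₁) / ln(A₂/A₁) = ln(60/24) / ln(4580/164) = 0.9163 / 3.3296 = 0.2752
c = S₁ / A₁^z = 24 / 164^0.2752 = 24 / 4.069 = 5.898

5.90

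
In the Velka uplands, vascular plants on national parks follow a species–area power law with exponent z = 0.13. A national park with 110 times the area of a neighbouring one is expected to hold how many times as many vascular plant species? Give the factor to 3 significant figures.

S₂/S₁ = (A₂/A₁)^z = 110^0.13
ln(S₂/S₁) = 0.13 × ln 110 = 0.13 × 4.7005 = 0.6111
S₂/S₁ = e^0.6111 ≈ 1.842

1.84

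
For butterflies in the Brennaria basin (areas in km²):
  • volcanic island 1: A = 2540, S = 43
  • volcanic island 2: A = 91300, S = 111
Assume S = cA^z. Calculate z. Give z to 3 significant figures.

Taking logs: ln S = ln c + z ln A, so z = (ln S₂ − ln S₁)/(ln A₂ − ln A₁).
z = ln(111/43) / ln(91300/2540) = ln(2.581) / ln(35.94) = 0.9483 / 3.5820 = 0.2647

0.265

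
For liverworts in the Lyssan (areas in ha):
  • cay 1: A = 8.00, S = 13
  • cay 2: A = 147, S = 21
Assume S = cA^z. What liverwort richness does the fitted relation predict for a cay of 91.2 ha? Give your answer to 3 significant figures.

19.4

z = ln(21/13) / ln(147/8) = 0.4796 / 2.9110 = 0.1647
c = 13 / 8^0.1647 = 13 / 1.409 = 9.229
S₃ = 9.229 × 91.2^0.1647 = 9.229 × 2.103 ≈ 19.41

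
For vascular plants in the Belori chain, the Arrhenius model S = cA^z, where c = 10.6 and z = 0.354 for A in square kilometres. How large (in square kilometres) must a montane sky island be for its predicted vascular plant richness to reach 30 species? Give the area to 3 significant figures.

30 = 10.6 × A^0.354  ⇒  A^0.354 = 30/10.6 = 2.83
ln A = ln(2.83) / 0.354 = 1.0403 / 0.354 = 2.9388
A = e^2.9388 ≈ 18.89 square kilometres

18.9 square kilometres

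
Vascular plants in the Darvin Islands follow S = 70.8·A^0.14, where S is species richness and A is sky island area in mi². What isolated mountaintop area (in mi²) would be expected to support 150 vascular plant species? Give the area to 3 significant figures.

150 = 70.8 × A^0.14  ⇒  A^0.14 = 150/70.8 = 2.119
ln A = ln(2.119) / 0.14 = 0.7508 / 0.14 = 5.3627
A = e^5.3627 ≈ 213.3 mi²

213 mi²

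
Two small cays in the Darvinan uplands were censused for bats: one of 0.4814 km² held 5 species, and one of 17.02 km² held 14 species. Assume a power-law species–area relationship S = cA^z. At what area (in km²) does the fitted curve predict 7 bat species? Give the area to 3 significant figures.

1.54 km²

z = ln(14/5) / ln(17.02/0.4814) = 1.0296 / 3.5654 = 0.2888
c = 5 / 0.4814^0.2888 = 5 / 0.8097 = 6.175
A = (7/6.175)^(1/0.2888) ⇒ ln A = ln(1.134)/0.2888 = 0.4341
A = e^0.4341 ≈ 1.544 km²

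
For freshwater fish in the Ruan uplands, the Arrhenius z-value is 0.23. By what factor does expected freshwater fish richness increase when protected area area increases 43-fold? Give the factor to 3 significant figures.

2.38

S₂/S₁ = (A₂/A₁)^z = 43^0.23
ln(S₂/S₁) = 0.23 × ln 43 = 0.23 × 3.7612 = 0.8651
S₂/S₁ = e^0.8651 ≈ 2.375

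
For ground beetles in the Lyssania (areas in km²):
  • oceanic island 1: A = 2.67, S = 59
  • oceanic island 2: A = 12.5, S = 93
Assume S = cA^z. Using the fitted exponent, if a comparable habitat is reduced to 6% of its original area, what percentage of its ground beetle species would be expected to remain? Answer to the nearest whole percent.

44%

z = ln(93/59) / ln(12.5/2.67) = 0.4551 / 1.5437 = 0.2948
S_new/S_old = (A_new/A_old)^z = 0.06^0.2948 = exp(0.2948 × -2.8134) = 0.4363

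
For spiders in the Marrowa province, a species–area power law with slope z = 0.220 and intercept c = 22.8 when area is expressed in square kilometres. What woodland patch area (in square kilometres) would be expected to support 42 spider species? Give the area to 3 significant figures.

16.1 square kilometres

42 = 22.8 × A^0.22  ⇒  A^0.22 = 42/22.8 = 1.842
ln A = ln(1.842) / 0.22 = 0.6109 / 0.22 = 2.7769
A = e^2.7769 ≈ 16.07 square kilometres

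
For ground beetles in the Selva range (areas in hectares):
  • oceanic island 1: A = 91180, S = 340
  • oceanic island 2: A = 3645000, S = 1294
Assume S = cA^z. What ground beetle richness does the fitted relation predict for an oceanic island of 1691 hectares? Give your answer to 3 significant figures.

80.2

z = ln(1294/340) / ln(3645000/91180) = 1.3365 / 3.6883 = 0.3624
c = 340 / 91180^0.3624 = 340 / 62.71 = 5.422
S₃ = 5.422 × 1691^0.3624 = 5.422 × 14.78 ≈ 80.15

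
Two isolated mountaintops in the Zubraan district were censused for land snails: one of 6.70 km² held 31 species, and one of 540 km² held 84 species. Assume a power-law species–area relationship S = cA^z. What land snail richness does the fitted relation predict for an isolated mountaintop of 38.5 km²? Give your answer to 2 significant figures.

46

z = ln(84/31) / ln(540/6.7) = 0.9968 / 4.3895 = 0.2271
c = 31 / 6.7^0.2271 = 31 / 1.54 = 20.13
S₃ = 20.13 × 38.5^0.2271 = 20.13 × 2.291 ≈ 46.11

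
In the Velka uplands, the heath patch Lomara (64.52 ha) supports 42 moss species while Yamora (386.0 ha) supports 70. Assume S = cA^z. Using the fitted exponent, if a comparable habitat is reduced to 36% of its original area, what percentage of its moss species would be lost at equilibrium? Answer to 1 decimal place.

z = ln(70/42) / ln(386/64.52) = 0.5108 / 1.7889 = 0.2856
S_new/S_old = (A_new/A_old)^z = 0.36^0.2856 = exp(0.2856 × -1.0217) = 0.747
Fraction lost = 1 − 0.747 = 0.253

25.3%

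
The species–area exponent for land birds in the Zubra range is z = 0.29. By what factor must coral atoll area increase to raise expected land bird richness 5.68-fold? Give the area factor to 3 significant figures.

(A₂/A₁)^0.29 = 5.68, so A₂/A₁ = 5.68^(1/0.29) = 5.68^3.448
ln(A₂/A₁) = ln 5.68 / 0.29 = 1.7370 / 0.29 = 5.9895
A₂/A₁ = e^5.9895 ≈ 399.2

399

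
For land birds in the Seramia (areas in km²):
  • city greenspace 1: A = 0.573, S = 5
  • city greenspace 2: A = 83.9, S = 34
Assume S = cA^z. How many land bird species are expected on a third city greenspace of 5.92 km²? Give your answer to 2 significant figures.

z = ln(34/5) / ln(83.9/0.573) = 1.9169 / 4.9865 = 0.3844
c = 5 / 0.573^0.3844 = 5 / 0.8073 = 6.194
S₃ = 6.194 × 5.92^0.3844 = 6.194 × 1.981 ≈ 12.27

12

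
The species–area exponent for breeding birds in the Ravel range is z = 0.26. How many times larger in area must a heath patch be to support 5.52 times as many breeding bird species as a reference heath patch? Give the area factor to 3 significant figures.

(A₂/A₁)^0.26 = 5.52, so A₂/A₁ = 5.52^(1/0.26) = 5.52^3.846
ln(A₂/A₁) = ln 5.52 / 0.26 = 1.7084 / 0.26 = 6.5707
A₂/A₁ = e^6.5707 ≈ 713.9

714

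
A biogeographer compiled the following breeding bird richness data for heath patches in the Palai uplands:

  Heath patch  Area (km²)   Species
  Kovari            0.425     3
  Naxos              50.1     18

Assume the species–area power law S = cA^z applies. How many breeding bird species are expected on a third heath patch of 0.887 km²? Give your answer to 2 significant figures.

4.0

z = ln(18/3) / ln(50.1/0.425) = 1.7918 / 4.7697 = 0.3757
c = 3 / 0.425^0.3757 = 3 / 0.7251 = 4.137
S₃ = 4.137 × 0.887^0.3757 = 4.137 × 0.956 ≈ 3.955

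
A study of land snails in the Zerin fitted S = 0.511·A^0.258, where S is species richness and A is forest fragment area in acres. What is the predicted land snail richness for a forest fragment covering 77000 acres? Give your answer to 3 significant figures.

9.31

S = 0.511 × 77000^0.258 = 0.511 × 18.23 ≈ 9.314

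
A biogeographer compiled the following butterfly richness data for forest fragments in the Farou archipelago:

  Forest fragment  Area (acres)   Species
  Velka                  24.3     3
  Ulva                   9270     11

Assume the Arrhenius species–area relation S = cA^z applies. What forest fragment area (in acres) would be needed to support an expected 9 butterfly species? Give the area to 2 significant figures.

z = ln(11/3) / ln(9270/24.3) = 1.2993 / 5.9441 = 0.2186
c = 3 / 24.3^0.2186 = 3 / 2.009 = 1.494
A = (9/1.494)^(1/0.2186) ⇒ ln A = ln(6.026)/0.2186 = 8.2165
A = e^8.2165 ≈ 3702 acres

3700 acres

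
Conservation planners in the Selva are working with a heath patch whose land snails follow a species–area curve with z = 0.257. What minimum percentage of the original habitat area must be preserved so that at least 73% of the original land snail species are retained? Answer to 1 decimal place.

Need (A_new/A_old)^0.257 = 0.73, so A_new/A_old = 0.73^(1/0.257) = 0.73^3.891
ln(A_new/A_old) = ln 0.73 / 0.257 = -0.3147 / 0.257 = -1.2246
A_new/A_old = e^-1.2246 ≈ 0.2939

29.4%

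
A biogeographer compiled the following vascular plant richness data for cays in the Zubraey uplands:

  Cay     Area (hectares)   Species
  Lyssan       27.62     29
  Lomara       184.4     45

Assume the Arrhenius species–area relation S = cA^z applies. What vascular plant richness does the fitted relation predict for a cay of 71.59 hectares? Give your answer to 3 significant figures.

z = ln(45/29) / ln(184.4/27.62) = 0.4394 / 1.8986 = 0.2314
c = 29 / 27.62^0.2314 = 29 / 2.155 = 13.45
S₃ = 13.45 × 71.59^0.2314 = 13.45 × 2.687 ≈ 36.15

36.2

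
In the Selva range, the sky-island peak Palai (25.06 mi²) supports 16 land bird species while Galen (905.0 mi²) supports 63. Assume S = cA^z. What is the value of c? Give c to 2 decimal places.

z = ln(S₂/S₁) / ln(A₂/A₁) = ln(63/16) / ln(905/25.06) = 1.3705 / 3.5867 = 0.3821
c = S₁ / A₁^z = 16 / 25.06^0.3821 = 16 / 3.424 = 4.672

4.67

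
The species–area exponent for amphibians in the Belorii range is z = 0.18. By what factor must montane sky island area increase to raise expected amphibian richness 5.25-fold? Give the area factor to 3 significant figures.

(A₂/A₁)^0.18 = 5.25, so A₂/A₁ = 5.25^(1/0.18) = 5.25^5.556
ln(A₂/A₁) = ln 5.25 / 0.18 = 1.6582 / 0.18 = 9.2124
A₂/A₁ = e^9.2124 ≈ 10020

10000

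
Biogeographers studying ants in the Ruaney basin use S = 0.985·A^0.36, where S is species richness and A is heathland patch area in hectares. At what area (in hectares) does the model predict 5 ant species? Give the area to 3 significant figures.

5 = 0.985 × A^0.36  ⇒  A^0.36 = 5/0.985 = 5.076
ln A = ln(5.076) / 0.36 = 1.6246 / 0.36 = 4.5126
A = e^4.5126 ≈ 91.16 hectares

91.2 hectares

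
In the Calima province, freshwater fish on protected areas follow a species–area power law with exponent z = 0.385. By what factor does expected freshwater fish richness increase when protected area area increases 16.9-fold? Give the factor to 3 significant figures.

S₂/S₁ = (A₂/A₁)^z = 16.9^0.385
ln(S₂/S₁) = 0.385 × ln 16.9 = 0.385 × 2.8273 = 1.0885
S₂/S₁ = e^1.0885 ≈ 2.97

2.97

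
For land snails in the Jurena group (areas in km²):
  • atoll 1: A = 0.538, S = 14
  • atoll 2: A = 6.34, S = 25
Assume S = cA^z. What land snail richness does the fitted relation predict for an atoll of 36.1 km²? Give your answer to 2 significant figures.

38

z = ln(25/14) / ln(6.34/0.538) = 0.5798 / 2.4668 = 0.2351
c = 14 / 0.538^0.2351 = 14 / 0.8644 = 16.2
S₃ = 16.2 × 36.1^0.2351 = 16.2 × 2.323 ≈ 37.63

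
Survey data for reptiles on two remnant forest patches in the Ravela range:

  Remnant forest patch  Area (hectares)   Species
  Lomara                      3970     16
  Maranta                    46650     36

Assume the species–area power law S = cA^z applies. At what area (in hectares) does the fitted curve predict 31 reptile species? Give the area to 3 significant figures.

z = ln(36/16) / ln(46650/3970) = 0.8109 / 2.4639 = 0.3291
c = 16 / 3970^0.3291 = 16 / 15.29 = 1.046
A = (31/1.046)^(1/0.3291) ⇒ ln A = ln(29.63)/0.3291 = 10.2961
A = e^10.2961 ≈ 29617 hectares

29600 hectares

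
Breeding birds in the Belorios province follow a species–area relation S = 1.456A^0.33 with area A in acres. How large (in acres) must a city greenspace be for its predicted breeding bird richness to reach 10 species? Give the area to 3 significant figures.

10 = 1.456 × A^0.33  ⇒  A^0.33 = 10/1.456 = 6.868
ln A = ln(6.868) / 0.33 = 1.9269 / 0.33 = 5.8391
A = e^5.8391 ≈ 343.5 acres

343 acres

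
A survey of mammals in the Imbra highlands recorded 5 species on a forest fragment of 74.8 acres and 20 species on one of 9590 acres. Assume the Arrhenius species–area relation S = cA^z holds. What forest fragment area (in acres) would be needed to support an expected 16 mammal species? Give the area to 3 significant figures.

4390 acres

z = ln(20/5) / ln(9590/74.8) = 1.3863 / 4.8537 = 0.2856
c = 5 / 74.8^0.2856 = 5 / 3.429 = 1.458
A = (16/1.458)^(1/0.2856) ⇒ ln A = ln(10.97)/0.2856 = 8.3872
A = e^8.3872 ≈ 4391 acres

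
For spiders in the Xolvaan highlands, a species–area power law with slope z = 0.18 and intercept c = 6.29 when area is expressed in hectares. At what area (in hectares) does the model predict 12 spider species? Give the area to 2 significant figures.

36 hectares

12 = 6.29 × A^0.18  ⇒  A^0.18 = 12/6.29 = 1.908
ln A = ln(1.908) / 0.18 = 0.6459 / 0.18 = 3.5886
A = e^3.5886 ≈ 36.18 hectares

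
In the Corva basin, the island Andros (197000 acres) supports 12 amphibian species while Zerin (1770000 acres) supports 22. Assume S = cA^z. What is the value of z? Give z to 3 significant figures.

0.276

Taking logs: ln S = ln c + z ln A, so z = (ln S₂ − ln S₁)/(ln A₂ − ln A₁).
z = ln(22/12) / ln(1770000/197000) = ln(1.833) / ln(8.985) = 0.6061 / 2.1955 = 0.2761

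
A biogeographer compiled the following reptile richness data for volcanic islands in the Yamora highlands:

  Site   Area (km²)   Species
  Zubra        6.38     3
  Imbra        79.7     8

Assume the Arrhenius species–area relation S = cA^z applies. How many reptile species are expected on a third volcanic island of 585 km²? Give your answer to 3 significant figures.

17.4

z = ln(8/3) / ln(79.7/6.38) = 0.9808 / 2.5251 = 0.3884
c = 3 / 6.38^0.3884 = 3 / 2.054 = 1.461
S₃ = 1.461 × 585^0.3884 = 1.461 × 11.88 ≈ 17.35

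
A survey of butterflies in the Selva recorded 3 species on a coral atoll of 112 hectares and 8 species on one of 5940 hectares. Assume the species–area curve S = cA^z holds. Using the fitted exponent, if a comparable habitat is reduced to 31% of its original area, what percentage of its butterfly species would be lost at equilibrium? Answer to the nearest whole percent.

25%

z = ln(8/3) / ln(5940/112) = 0.9808 / 3.9710 = 0.2470
S_new/S_old = (A_new/A_old)^z = 0.31^0.2470 = exp(0.2470 × -1.1712) = 0.7488
Fraction lost = 1 − 0.7488 = 0.2512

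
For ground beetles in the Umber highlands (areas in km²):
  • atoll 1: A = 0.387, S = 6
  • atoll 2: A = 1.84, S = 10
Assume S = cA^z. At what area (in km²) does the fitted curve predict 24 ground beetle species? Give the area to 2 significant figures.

27 km²

z = ln(10/6) / ln(1.84/0.387) = 0.5108 / 1.5591 = 0.3276
c = 6 / 0.387^0.3276 = 6 / 0.7327 = 8.189
A = (24/8.189)^(1/0.3276) ⇒ ln A = ln(2.931)/0.3276 = 3.2818
A = e^3.2818 ≈ 26.62 km²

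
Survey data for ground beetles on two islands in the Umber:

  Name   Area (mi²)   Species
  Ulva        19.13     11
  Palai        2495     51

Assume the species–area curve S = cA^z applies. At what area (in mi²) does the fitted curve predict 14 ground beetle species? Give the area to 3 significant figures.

z = ln(51/11) / ln(2495/19.13) = 1.5339 / 4.8708 = 0.3149
c = 11 / 19.13^0.3149 = 11 / 2.533 = 4.343
A = (14/4.343)^(1/0.3149) ⇒ ln A = ln(3.224)/0.3149 = 3.7170
A = e^3.7170 ≈ 41.14 mi²

41.1 mi²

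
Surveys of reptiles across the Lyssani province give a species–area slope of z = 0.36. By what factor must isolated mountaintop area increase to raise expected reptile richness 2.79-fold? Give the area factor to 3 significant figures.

17.3

(A₂/A₁)^0.36 = 2.79, so A₂/A₁ = 2.79^(1/0.36) = 2.79^2.778
ln(A₂/A₁) = ln 2.79 / 0.36 = 1.0260 / 0.36 = 2.8501
A₂/A₁ = e^2.8501 ≈ 17.29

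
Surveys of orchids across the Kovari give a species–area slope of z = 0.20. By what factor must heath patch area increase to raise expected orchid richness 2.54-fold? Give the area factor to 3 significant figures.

(A₂/A₁)^0.2 = 2.54, so A₂/A₁ = 2.54^(1/0.2) = 2.54^5
ln(A₂/A₁) = ln 2.54 / 0.2 = 0.9322 / 0.2 = 4.6608
A₂/A₁ = e^4.6608 ≈ 105.7

106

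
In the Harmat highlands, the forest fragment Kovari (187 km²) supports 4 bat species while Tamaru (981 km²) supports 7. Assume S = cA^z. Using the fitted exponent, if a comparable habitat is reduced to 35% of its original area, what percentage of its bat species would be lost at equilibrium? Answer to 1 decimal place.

29.8%

z = ln(7/4) / ln(981/187) = 0.5596 / 1.6575 = 0.3376
S_new/S_old = (A_new/A_old)^z = 0.35^0.3376 = exp(0.3376 × -1.0498) = 0.7016
Fraction lost = 1 − 0.7016 = 0.2984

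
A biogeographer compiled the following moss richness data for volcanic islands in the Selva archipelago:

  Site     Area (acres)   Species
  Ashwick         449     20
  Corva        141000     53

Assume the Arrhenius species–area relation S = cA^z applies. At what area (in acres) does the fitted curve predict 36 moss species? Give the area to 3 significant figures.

z = ln(53/20) / ln(141000/449) = 0.9746 / 5.7495 = 0.1695
c = 20 / 449^0.1695 = 20 / 2.816 = 7.103
A = (36/7.103)^(1/0.1695) ⇒ ln A = ln(5.068)/0.1695 = 9.5747
A = e^9.5747 ≈ 14396 acres

14400 acres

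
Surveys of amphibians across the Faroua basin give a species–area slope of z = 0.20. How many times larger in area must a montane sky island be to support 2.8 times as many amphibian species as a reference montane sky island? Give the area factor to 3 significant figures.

(A₂/A₁)^0.2 = 2.8, so A₂/A₁ = 2.8^(1/0.2) = 2.8^5
ln(A₂/A₁) = ln 2.8 / 0.2 = 1.0296 / 0.2 = 5.1481
A₂/A₁ = e^5.1481 ≈ 172.1

172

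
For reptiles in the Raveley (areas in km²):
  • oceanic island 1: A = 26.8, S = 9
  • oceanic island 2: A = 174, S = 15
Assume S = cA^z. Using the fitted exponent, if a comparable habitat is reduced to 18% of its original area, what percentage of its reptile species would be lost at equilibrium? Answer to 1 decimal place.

37.4%

z = ln(15/9) / ln(174/26.8) = 0.5108 / 1.8707 = 0.2731
S_new/S_old = (A_new/A_old)^z = 0.18^0.2731 = exp(0.2731 × -1.7148) = 0.6261
Fraction lost = 1 − 0.6261 = 0.3739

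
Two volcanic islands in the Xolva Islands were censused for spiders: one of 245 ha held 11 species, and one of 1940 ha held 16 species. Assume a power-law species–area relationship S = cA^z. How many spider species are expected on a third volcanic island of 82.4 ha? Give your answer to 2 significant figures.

z = ln(16/11) / ln(1940/245) = 0.3747 / 2.0692 = 0.1811
c = 11 / 245^0.1811 = 11 / 2.708 = 4.062
S₃ = 4.062 × 82.4^0.1811 = 4.062 × 2.223 ≈ 9.03

9.0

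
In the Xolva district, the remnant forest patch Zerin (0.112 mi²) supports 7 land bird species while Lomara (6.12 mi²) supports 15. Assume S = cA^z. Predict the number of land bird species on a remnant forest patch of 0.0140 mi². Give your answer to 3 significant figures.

4.71

z = ln(15/7) / ln(6.12/0.112) = 0.7621 / 4.0008 = 0.1905
c = 7 / 0.112^0.1905 = 7 / 0.659 = 10.62
S₃ = 10.62 × 0.014^0.1905 = 10.62 × 0.4435 ≈ 4.71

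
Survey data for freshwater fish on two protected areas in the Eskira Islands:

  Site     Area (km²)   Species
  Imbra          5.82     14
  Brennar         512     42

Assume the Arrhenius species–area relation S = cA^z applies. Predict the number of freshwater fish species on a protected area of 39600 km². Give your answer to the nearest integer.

z = ln(42/14) / ln(512/5.82) = 1.0986 / 4.4770 = 0.2454
c = 14 / 5.82^0.2454 = 14 / 1.541 = 9.087
S₃ = 9.087 × 39600^0.2454 = 9.087 × 13.43 ≈ 122.1

122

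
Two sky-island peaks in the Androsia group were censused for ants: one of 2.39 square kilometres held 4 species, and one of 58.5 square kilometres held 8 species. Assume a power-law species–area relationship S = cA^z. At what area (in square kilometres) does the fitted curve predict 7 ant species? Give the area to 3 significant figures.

31.6 square kilometres

z = ln(8/4) / ln(58.5/2.39) = 0.6931 / 3.1977 = 0.2168
c = 4 / 2.39^0.2168 = 4 / 1.208 = 3.312
A = (7/3.312)^(1/0.2168) ⇒ ln A = ln(2.114)/0.2168 = 3.4530
A = e^3.4530 ≈ 31.6 square kilometres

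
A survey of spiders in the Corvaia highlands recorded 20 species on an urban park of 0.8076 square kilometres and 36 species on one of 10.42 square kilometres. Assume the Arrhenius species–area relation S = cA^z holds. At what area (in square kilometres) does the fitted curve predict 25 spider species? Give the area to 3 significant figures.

z = ln(36/20) / ln(10.42/0.8076) = 0.5878 / 2.5574 = 0.2298
c = 20 / 0.8076^0.2298 = 20 / 0.9521 = 21.01
A = (25/21.01)^(1/0.2298) ⇒ ln A = ln(1.19)/0.2298 = 0.7572
A = e^0.7572 ≈ 2.132 square kilometres

2.13 square kilometres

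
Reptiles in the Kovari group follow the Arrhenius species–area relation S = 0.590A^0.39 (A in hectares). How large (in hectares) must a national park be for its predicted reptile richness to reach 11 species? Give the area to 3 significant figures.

11 = 0.59 × A^0.39  ⇒  A^0.39 = 11/0.59 = 18.64
ln A = ln(18.64) / 0.39 = 2.9255 / 0.39 = 7.5014
A = e^7.5014 ≈ 1810 hectares

1810 hectares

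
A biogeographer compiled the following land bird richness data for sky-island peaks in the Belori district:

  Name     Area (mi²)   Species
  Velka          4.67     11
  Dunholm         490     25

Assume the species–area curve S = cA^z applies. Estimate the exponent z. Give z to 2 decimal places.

0.18

Taking logs: ln S = ln c + z ln A, so z = (ln S₂ − ln S₁)/(ln A₂ − ln A₁).
z = ln(25/11) / ln(490/4.67) = ln(2.273) / ln(104.9) = 0.8210 / 4.6532 = 0.1764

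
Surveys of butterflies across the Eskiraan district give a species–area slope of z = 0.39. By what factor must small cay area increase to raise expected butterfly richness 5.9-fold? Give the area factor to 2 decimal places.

(A₂/A₁)^0.39 = 5.9, so A₂/A₁ = 5.9^(1/0.39) = 5.9^2.564
ln(A₂/A₁) = ln 5.9 / 0.39 = 1.7750 / 0.39 = 4.5512
A₂/A₁ = e^4.5512 ≈ 94.74

94.74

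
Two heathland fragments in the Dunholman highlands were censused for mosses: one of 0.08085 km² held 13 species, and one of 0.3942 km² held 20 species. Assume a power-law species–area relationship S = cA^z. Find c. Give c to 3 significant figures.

25.8

z = ln(S₂/S₁) / ln(A₂/A₁) = ln(20/13) / ln(0.3942/0.08085) = 0.4308 / 1.5843 = 0.2719
c = S₁ / A₁^z = 13 / 0.08085^0.2719 = 13 / 0.5046 = 25.76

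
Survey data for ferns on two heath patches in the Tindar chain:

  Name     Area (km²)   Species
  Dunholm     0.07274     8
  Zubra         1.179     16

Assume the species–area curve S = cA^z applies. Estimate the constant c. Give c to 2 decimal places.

z = ln(S₂/S₁) / ln(A₂/A₁) = ln(16/8) / ln(1.179/0.07274) = 0.6931 / 2.7855 = 0.2488
c = S₁ / A₁^z = 8 / 0.07274^0.2488 = 8 / 0.5209 = 15.36

15.36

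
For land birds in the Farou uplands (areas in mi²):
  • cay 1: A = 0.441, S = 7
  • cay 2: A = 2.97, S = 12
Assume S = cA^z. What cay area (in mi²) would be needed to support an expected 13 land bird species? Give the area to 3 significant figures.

3.94 mi²

z = ln(12/7) / ln(2.97/0.441) = 0.5390 / 1.9073 = 0.2826
c = 7 / 0.441^0.2826 = 7 / 0.7934 = 8.822
A = (13/8.822)^(1/0.2826) ⇒ ln A = ln(1.474)/0.2826 = 1.3718
A = e^1.3718 ≈ 3.942 mi²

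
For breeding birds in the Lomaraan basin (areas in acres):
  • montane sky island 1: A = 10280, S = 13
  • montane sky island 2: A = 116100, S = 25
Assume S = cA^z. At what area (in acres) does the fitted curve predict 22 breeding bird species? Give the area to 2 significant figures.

72000 acres

z = ln(25/13) / ln(116100/10280) = 0.6539 / 2.4243 = 0.2697
c = 13 / 10280^0.2697 = 13 / 12.08 = 1.076
A = (22/1.076)^(1/0.2697) ⇒ ln A = ln(20.45)/0.2697 = 11.1883
A = e^11.1883 ≈ 72280 acres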